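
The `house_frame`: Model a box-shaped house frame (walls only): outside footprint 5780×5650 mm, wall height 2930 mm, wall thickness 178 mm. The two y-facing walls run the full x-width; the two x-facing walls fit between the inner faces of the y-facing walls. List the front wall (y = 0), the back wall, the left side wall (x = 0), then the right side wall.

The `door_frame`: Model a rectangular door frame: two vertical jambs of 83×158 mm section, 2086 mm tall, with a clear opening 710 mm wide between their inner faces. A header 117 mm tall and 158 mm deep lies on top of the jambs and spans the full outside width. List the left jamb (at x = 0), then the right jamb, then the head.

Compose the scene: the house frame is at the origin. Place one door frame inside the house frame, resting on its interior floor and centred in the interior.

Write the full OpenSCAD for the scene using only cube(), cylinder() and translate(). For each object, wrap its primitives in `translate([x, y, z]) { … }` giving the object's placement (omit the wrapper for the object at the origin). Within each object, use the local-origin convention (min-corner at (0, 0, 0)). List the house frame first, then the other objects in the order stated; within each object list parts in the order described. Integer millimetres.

cube([5780, 178, 2930]);
translate([0, 5472, 0]) cube([5780, 178, 2930]);
translate([0, 178, 0]) cube([178, 5294, 2930]);
translate([5602, 178, 0]) cube([178, 5294, 2930]);
translate([2452, 2746, 0]) {
  cube([83, 158, 2086]);
  translate([793, 0, 0]) cube([83, 158, 2086]);
  translate([0, 0, 2086]) cube([876, 158, 117]);
}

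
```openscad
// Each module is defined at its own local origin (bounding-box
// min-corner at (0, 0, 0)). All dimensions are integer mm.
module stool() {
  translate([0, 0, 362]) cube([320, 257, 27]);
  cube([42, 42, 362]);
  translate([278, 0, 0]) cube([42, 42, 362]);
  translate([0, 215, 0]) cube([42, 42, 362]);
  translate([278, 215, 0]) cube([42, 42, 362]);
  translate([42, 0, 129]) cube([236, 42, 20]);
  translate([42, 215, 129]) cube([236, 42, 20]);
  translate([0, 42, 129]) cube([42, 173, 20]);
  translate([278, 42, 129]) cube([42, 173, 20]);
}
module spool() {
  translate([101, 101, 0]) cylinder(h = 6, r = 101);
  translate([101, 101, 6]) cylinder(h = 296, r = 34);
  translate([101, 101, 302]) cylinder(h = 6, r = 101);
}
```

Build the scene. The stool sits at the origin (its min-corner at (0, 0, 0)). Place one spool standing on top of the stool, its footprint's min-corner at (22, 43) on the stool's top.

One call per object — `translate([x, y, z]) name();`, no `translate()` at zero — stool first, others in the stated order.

stool();
translate([22, 43, 389]) spool();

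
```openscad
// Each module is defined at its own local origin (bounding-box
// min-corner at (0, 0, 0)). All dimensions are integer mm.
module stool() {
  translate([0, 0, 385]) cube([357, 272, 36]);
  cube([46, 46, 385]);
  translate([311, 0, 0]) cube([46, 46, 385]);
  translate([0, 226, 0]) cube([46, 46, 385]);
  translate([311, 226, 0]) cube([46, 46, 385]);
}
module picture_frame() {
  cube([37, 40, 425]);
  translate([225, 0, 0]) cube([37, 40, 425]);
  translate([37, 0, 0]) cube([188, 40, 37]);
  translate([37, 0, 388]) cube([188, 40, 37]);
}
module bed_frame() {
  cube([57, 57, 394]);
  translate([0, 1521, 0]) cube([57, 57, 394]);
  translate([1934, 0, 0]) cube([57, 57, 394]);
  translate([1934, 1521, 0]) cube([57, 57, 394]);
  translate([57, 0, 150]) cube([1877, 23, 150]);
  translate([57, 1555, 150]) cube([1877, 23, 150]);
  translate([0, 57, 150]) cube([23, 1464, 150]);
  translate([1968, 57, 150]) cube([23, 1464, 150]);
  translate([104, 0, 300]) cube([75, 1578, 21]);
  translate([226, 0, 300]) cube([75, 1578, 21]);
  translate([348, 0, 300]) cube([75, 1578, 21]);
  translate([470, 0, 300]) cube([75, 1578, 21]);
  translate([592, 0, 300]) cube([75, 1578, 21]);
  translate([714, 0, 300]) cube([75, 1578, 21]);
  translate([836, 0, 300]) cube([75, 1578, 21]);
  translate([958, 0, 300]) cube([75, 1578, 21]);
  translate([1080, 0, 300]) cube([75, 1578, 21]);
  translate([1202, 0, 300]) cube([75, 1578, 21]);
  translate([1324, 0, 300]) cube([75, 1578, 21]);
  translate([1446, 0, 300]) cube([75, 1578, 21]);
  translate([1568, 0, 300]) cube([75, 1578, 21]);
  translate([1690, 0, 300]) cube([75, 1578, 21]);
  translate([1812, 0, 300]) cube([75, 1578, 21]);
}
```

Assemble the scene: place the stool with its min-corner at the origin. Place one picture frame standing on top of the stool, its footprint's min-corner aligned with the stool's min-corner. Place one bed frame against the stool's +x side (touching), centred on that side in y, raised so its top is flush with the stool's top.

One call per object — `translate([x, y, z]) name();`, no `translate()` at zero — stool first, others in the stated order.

stool();
translate([0, 0, 421]) picture_frame();
translate([357, -653, 27]) bed_frame();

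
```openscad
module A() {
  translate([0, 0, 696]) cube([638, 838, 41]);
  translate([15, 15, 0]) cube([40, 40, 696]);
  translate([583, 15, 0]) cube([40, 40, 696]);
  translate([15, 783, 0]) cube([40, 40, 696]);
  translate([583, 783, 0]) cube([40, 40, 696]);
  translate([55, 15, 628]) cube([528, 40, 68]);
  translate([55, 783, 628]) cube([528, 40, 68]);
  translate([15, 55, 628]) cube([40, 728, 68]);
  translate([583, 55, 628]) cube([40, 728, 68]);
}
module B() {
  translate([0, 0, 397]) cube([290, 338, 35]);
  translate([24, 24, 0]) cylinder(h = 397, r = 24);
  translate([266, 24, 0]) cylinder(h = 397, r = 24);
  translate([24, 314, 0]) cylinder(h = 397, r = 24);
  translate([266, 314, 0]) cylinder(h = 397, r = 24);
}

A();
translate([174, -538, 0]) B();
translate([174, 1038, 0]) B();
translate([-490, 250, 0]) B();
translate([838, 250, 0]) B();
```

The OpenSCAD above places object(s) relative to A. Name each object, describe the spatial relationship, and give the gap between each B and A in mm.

Each stool's nearest face is 200 mm from the table's bounding box.

A is a table. B is a stool. Four stools sit around the table at the −y, +y, −x, +x sides. The gap between each stool and the table is 200 mm.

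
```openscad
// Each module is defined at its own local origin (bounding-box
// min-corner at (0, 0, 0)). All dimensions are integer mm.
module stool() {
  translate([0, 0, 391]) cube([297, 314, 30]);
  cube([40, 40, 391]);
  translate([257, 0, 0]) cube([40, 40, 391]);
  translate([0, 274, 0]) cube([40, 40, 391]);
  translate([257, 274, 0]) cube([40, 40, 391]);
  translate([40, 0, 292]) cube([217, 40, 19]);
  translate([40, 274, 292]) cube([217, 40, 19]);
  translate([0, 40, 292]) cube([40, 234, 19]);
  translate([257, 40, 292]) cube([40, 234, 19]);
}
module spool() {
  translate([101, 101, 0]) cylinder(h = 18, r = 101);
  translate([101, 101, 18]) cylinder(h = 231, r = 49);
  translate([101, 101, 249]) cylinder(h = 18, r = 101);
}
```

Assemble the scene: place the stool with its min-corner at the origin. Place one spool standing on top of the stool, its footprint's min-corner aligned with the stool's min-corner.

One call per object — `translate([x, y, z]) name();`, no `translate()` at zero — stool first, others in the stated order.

stool();
translate([0, 0, 421]) spool();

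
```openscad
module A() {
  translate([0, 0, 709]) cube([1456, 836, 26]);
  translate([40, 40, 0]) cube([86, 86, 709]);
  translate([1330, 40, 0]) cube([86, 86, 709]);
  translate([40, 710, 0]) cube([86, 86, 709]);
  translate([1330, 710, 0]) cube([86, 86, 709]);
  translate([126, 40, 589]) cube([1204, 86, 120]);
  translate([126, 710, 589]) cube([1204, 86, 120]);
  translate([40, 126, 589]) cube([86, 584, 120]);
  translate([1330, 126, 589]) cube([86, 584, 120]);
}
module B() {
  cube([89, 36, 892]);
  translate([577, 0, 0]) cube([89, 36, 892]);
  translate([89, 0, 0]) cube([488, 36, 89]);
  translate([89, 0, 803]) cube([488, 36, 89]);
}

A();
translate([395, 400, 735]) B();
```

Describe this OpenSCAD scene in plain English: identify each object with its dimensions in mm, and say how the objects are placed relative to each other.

A is a rectangular dining table. The top is 1456×836×26 mm with its upper surface at z = 735 mm. It stands on four 86×86 mm square legs, each inset 40 mm from the nearest pair of top edges, running from the floor to the underside of the top. Four apron rails, 86 mm thick and 120 mm tall, run between adjacent legs with their top edges flush with the underside of the top and their outer faces flush with the legs' outer faces.

B is a rectangular picture frame lying in the x–z plane (depth along y). The opening is 488 mm wide (x) by 714 mm tall (z), surrounded by a border 89 mm wide on all four sides. The frame is 36 mm deep and is made of two full-height vertical stiles with two horizontal rails fitted between them.

The picture frame is on top of the table, centred.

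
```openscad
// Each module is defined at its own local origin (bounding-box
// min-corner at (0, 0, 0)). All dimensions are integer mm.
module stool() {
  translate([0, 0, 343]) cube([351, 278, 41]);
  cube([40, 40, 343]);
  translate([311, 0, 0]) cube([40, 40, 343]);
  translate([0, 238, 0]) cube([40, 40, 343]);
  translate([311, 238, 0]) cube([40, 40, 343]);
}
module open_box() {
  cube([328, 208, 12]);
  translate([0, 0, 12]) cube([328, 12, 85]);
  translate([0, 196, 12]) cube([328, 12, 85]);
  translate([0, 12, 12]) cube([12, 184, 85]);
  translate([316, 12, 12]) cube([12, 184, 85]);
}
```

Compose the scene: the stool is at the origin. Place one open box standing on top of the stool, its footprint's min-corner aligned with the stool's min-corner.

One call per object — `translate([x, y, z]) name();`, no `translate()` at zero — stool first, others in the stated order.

stool();
translate([0, 0, 384]) open_box();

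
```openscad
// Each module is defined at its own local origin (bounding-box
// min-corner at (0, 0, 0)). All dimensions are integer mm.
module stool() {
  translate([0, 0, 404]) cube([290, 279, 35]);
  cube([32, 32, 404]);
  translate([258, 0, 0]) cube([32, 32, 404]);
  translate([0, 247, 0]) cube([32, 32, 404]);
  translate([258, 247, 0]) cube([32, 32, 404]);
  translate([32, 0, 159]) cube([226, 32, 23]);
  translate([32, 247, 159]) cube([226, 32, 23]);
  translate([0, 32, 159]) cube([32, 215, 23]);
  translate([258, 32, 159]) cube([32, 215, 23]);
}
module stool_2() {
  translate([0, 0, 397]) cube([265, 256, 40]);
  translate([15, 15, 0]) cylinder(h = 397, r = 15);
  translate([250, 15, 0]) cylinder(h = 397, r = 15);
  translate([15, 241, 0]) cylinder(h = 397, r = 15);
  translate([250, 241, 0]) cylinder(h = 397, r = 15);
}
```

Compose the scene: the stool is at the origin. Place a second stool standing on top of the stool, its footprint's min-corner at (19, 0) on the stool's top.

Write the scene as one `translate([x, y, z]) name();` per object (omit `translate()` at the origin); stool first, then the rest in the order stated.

stool();
translate([19, 0, 439]) stool_2();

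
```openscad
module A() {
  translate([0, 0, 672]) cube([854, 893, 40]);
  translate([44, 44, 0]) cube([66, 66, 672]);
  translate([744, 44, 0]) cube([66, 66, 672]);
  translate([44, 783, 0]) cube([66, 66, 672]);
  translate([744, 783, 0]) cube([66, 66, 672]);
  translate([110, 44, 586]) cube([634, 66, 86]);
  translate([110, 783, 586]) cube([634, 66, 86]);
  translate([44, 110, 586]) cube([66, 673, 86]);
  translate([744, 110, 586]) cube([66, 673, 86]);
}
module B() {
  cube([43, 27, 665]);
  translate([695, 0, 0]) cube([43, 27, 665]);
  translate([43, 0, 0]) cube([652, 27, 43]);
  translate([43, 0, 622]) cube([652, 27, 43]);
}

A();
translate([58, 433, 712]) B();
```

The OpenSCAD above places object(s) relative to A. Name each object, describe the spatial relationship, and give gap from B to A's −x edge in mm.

A is a table. B is a picture frame. The picture frame is on top of the table, centred. The gap from the picture frame to the table's −x edge is 58 mm.

The picture frame's min-x is at 58; the table's min-x is 0; gap = 58 mm.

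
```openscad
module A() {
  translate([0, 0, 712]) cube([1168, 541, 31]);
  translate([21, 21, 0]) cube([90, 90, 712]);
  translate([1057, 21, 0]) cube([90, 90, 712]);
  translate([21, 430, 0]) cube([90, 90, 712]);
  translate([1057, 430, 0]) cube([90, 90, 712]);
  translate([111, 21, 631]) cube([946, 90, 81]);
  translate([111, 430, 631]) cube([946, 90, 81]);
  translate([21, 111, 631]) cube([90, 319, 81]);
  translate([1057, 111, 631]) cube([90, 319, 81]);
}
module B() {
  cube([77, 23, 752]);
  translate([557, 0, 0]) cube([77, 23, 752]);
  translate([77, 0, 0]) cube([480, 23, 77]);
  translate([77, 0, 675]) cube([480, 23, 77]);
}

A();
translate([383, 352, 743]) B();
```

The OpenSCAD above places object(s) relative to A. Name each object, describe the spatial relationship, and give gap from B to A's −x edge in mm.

A is a table. B is a picture frame. The picture frame is on top of the table. The gap from the picture frame to the table's −x edge is 383 mm.

The picture frame's min-x is at 383; the table's min-x is 0; gap = 383 mm.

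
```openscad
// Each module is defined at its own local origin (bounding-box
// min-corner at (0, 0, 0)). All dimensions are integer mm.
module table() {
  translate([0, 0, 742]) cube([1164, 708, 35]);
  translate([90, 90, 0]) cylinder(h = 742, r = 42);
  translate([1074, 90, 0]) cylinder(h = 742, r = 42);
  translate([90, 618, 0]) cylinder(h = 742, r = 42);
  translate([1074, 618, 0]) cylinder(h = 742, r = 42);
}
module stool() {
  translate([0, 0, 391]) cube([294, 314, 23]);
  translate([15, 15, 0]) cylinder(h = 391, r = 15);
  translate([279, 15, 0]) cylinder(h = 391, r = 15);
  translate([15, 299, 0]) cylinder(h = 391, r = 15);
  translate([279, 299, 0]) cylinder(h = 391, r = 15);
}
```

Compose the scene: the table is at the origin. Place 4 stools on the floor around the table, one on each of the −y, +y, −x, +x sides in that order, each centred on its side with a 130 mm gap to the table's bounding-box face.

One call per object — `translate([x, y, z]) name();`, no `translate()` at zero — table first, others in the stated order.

table();
translate([435, -444, 0]) stool();
translate([435, 838, 0]) stool();
translate([-424, 197, 0]) stool();
translate([1294, 197, 0]) stool();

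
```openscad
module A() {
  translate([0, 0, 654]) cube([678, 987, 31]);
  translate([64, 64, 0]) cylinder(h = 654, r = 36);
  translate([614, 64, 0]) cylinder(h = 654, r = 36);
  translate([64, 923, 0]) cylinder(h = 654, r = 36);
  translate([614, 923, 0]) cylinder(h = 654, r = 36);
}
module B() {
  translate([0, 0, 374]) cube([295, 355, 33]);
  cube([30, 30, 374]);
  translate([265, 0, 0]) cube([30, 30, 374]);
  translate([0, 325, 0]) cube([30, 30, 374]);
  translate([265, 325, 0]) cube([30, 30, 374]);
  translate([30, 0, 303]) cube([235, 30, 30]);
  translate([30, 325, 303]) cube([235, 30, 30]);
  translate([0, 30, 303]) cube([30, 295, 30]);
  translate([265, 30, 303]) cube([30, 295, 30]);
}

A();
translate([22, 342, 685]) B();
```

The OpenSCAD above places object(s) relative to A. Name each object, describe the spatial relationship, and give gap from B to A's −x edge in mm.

A is a table. B is a stool. The stool is on top of the table. The gap from the stool to the table's −x edge is 22 mm.

The stool's min-x is at 22; the table's min-x is 0; gap = 22 mm.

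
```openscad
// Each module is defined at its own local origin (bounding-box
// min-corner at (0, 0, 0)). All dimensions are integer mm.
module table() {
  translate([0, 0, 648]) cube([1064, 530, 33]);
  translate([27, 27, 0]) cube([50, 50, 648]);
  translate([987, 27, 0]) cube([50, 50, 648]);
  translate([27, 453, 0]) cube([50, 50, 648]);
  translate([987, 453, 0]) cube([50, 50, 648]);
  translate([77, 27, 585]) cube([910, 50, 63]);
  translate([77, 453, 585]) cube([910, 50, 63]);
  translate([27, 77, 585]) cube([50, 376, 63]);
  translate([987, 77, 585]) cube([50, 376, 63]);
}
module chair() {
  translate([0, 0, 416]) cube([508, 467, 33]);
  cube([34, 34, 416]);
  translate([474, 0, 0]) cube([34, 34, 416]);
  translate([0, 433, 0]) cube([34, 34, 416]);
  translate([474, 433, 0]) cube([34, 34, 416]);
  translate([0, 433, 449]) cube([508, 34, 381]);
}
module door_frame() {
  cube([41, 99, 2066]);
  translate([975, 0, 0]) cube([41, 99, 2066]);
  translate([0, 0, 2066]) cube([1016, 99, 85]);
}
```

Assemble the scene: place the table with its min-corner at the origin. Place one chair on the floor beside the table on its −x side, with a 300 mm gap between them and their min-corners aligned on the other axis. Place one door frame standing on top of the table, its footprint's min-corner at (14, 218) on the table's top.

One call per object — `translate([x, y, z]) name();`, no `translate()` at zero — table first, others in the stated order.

table();
translate([-808, 0, 0]) chair();
translate([14, 218, 681]) door_frame();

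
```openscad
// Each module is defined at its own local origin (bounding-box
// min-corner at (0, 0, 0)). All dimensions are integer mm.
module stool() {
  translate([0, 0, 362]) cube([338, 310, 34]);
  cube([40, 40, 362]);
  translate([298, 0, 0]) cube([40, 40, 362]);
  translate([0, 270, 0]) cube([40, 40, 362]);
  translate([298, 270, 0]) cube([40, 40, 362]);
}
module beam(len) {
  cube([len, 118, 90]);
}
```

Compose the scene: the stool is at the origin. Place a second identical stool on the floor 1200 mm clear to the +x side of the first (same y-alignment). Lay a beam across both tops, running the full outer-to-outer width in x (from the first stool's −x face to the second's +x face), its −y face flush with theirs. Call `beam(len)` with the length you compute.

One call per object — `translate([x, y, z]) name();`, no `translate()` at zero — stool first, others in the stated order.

stool();
translate([1538, 0, 0]) stool();
translate([0, 0, 396]) beam(1876);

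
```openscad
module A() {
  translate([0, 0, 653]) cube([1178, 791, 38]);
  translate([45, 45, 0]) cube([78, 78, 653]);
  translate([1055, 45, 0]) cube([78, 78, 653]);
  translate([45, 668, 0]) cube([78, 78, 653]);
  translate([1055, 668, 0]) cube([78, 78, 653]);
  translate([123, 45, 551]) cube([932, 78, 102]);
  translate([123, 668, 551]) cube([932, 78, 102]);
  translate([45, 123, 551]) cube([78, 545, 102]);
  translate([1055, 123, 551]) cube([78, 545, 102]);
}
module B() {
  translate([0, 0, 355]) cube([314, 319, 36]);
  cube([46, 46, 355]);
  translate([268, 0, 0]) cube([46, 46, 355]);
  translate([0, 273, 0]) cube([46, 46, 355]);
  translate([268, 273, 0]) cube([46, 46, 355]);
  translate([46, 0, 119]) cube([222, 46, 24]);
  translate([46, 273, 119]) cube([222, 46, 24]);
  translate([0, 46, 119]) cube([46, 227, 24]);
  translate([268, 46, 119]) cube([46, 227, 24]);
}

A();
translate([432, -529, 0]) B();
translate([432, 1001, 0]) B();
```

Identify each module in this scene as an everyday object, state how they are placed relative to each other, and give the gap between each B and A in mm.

Each stool's nearest face is 210 mm from the table's bounding box.

A is a table. B is a stool. Two stools sit around the table at the −y, +y sides. The gap between each stool and the table is 210 mm.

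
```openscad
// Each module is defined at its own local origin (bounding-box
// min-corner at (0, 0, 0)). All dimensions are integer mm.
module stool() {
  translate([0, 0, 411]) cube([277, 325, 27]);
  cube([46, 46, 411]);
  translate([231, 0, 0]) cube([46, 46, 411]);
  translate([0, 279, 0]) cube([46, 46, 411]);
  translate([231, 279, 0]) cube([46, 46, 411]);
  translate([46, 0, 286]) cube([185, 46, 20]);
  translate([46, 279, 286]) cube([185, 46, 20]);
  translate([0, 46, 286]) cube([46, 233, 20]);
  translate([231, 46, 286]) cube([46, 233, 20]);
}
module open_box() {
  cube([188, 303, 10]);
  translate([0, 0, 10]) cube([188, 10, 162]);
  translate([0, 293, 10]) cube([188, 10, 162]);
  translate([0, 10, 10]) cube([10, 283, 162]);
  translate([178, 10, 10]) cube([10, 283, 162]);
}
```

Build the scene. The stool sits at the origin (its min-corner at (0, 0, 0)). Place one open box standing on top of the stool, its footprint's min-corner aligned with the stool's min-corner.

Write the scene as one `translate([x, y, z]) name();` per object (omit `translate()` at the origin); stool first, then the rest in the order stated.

stool();
translate([0, 0, 438]) open_box();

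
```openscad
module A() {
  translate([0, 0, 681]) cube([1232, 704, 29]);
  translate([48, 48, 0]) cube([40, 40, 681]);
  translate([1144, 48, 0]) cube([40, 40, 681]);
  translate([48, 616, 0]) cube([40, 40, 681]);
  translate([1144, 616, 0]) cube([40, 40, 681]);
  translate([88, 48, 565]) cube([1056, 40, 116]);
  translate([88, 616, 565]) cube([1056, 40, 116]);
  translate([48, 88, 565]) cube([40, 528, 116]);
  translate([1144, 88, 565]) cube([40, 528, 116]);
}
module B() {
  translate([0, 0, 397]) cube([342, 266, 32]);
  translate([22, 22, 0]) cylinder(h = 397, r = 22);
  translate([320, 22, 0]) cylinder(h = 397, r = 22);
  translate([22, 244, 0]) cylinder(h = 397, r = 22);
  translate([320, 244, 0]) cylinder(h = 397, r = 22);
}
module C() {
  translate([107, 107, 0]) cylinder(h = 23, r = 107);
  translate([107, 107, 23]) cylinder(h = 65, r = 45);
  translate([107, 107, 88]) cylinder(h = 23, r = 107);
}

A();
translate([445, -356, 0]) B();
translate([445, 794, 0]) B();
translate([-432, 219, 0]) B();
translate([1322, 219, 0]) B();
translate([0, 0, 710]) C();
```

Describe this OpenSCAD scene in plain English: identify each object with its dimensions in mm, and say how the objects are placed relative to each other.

A is a table: top 1232 mm (x) × 704 mm (y), 29 mm thick, upper face at z = 710 mm, on four 40×40 mm square legs, each inset 48 mm from the nearest pair of top edges, running from z = 0 to the bottom of the top. Four apron rails, 40 mm thick and 116 mm tall, run between adjacent legs with their top edges flush with the underside of the top and their outer faces flush with the legs' outer faces.

B is a four-legged stool. The seat is a 342×266×32 mm slab whose top surface is at z = 429 mm; four round legs, each 44 mm in diameter, run from the floor (z = 0) to the underside of the seat, each leg's axis is inset half a diameter from the nearest pair of seat edges (so the leg's bounding box is flush with the corner).

C is a spool: two coaxial disc flanges of radius 107 mm and thickness 23 mm, joined by a core cylinder of radius 45 mm and height 65 mm. The lower flange rests on z = 0 and the three cylinders share a vertical axis.

Four stools sit around the table at the −y, +y, −x, +x sides. The spool is on top of the table.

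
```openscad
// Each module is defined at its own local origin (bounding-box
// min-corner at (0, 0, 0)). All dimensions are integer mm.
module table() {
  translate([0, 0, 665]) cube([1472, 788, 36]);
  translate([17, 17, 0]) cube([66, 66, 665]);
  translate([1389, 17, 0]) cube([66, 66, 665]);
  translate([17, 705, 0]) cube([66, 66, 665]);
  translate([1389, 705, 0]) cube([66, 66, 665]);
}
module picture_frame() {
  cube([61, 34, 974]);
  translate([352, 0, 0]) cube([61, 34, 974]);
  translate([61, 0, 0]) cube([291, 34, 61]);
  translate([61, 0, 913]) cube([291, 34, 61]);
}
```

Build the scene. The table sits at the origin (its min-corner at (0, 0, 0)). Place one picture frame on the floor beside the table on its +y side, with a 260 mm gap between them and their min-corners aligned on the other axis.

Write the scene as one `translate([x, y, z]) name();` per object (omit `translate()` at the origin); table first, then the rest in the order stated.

table();
translate([0, 1048, 0]) picture_frame();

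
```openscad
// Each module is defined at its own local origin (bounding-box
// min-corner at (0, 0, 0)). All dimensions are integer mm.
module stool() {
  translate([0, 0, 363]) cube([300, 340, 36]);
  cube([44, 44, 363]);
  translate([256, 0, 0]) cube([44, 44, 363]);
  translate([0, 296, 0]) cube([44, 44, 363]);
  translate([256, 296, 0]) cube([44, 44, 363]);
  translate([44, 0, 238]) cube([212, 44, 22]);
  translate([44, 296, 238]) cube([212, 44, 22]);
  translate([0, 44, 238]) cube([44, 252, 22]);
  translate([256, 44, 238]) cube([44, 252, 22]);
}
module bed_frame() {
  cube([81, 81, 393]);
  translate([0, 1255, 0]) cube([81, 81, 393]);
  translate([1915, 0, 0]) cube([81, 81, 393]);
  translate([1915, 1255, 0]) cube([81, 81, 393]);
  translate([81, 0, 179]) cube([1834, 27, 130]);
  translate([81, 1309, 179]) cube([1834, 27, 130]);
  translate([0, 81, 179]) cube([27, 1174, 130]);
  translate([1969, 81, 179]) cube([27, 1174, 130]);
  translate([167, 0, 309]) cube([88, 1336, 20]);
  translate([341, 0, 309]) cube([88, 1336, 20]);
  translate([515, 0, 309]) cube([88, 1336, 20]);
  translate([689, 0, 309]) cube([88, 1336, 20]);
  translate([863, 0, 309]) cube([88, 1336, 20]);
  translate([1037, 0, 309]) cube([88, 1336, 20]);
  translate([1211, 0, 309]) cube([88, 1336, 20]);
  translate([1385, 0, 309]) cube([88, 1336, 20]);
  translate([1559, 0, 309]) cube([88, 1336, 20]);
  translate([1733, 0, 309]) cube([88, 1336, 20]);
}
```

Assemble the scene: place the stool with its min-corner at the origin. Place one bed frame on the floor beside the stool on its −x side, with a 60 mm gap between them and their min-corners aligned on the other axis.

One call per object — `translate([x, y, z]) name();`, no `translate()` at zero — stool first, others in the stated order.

stool();
translate([-2056, 0, 0]) bed_frame();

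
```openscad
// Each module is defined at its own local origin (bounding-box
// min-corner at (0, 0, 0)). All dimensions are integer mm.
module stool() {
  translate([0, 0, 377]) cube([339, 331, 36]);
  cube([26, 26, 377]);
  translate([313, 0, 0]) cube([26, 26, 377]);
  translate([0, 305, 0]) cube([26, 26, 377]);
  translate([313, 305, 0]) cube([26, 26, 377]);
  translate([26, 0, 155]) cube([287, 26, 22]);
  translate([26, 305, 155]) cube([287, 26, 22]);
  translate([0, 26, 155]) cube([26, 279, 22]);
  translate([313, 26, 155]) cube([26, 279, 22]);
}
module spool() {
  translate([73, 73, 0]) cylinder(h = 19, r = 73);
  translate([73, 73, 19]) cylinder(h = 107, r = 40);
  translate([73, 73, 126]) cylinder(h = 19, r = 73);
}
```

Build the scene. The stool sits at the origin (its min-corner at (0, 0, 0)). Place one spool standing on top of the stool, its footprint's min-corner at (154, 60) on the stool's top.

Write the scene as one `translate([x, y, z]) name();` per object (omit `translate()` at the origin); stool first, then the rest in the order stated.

stool();
translate([154, 60, 413]) spool();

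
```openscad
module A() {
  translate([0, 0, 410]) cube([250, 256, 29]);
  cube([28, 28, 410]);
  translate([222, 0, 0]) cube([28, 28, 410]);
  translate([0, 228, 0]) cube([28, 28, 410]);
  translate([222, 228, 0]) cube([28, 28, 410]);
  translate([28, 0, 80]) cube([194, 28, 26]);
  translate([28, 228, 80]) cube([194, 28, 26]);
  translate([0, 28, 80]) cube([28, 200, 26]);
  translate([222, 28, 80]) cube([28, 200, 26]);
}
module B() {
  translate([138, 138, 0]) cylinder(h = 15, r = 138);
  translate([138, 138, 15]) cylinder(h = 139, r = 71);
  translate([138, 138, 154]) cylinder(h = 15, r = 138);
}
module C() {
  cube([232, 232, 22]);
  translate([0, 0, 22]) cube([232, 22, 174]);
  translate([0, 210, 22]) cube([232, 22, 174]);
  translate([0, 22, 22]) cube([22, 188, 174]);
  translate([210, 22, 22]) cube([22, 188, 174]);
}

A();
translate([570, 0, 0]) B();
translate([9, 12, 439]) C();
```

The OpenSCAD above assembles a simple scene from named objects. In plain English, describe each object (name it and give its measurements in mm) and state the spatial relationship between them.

A is a four-legged stool. The seat is a 250×256×29 mm slab whose top surface is at z = 439 mm; four square legs, each 28×28 mm in cross-section, run from the floor (z = 0) to the underside of the seat, each flush with a corner of the seat. Four stretchers, 28 mm wide and 26 mm tall, connect adjacent legs with their undersides at z = 80 mm, each running between the inner faces of the legs it joins and aligned with the legs' outer faces on the other axis.

B is a spool: two coaxial disc flanges of radius 138 mm and thickness 15 mm, joined by a core cylinder of radius 71 mm and height 139 mm. The lower flange rests on z = 0 and the three cylinders share a vertical axis.

C is an open storage box with external size 232×232×196 mm and wall thickness 22 mm (the base is also 22 mm thick). The base covers the whole footprint; the four walls stand on the base, with the y-facing walls full-width and the x-facing walls fitting between their inner faces.

The spool is on the floor beside the stool on its +x side. The open box is on top of the stool, centred.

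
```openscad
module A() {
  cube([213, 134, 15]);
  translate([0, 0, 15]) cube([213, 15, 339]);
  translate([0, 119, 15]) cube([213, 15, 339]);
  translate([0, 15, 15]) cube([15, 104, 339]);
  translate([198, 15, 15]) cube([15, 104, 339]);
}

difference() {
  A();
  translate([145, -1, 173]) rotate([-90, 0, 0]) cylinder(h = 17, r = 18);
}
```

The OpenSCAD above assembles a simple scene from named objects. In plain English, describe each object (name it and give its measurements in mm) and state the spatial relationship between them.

A is an open storage box with external size 213×134×354 mm and wall thickness 15 mm (the base is also 15 mm thick). The base covers the whole footprint; the four walls stand on the base, with the y-facing walls full-width and the x-facing walls fitting between their inner faces.

The open box has a circular hole of radius 18 mm through its front wall, centred at (x = 145, z = 173).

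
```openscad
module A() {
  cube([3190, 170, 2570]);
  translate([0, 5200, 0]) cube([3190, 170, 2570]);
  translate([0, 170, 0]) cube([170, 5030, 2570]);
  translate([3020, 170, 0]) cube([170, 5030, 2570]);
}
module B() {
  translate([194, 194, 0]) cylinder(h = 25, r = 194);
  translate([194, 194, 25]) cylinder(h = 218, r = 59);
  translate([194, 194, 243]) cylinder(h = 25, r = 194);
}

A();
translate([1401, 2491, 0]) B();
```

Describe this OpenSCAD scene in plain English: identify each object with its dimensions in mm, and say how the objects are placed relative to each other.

A is a box-shaped house frame (walls only): outside footprint 3190×5370 mm, wall height 2570 mm, wall thickness 170 mm. The two y-facing walls run the full x-width; the two x-facing walls fit between the inner faces of the y-facing walls.

B is a spool: two coaxial disc flanges of radius 194 mm and thickness 25 mm, joined by a core cylinder of radius 59 mm and height 218 mm. The lower flange rests on z = 0 and the three cylinders share a vertical axis.

The spool sits inside the house frame, centred.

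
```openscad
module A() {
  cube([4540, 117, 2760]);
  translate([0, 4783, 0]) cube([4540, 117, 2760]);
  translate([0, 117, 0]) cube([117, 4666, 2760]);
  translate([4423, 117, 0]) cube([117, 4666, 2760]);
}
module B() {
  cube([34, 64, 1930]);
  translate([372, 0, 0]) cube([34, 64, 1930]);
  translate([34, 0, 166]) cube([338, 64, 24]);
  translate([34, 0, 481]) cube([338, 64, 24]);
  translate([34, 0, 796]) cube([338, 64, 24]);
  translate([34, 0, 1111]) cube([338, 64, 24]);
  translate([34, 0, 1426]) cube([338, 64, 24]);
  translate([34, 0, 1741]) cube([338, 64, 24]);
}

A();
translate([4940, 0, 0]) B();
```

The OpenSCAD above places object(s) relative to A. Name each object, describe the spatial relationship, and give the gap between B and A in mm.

The ladder's nearest face is 400 mm from the house frame's +x face.

A is a house frame. B is a ladder. The ladder is on the floor beside the house frame on its +x side. The gap between the ladder and the house frame is 400 mm.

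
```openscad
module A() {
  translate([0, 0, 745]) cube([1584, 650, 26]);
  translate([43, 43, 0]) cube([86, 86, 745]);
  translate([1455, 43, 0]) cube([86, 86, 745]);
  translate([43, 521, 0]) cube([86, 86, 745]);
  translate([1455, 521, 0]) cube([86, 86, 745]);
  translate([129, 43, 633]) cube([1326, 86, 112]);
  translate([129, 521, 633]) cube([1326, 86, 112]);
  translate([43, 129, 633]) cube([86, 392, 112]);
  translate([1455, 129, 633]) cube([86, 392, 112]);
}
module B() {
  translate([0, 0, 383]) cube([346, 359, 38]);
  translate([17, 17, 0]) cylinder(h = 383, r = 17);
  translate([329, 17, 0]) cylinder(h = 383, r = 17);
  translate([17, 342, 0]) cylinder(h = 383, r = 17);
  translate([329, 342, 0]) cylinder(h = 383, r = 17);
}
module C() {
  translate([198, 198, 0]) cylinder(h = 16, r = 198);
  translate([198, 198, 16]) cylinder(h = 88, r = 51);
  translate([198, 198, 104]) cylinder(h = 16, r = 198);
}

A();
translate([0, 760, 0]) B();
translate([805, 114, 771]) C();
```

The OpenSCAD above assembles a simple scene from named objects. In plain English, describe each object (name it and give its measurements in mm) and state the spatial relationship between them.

A is a table with a 1584×650 mm rectangular top, 26 mm thick, top surface at z = 771 mm, supported by four 86×86 mm square legs, each inset 43 mm from the nearest pair of top edges, running from the floor. Four apron rails, 86 mm thick and 112 mm tall, run between adjacent legs with their top edges flush with the underside of the top and their outer faces flush with the legs' outer faces.

B is a four-legged stool. The seat is a 346×359×38 mm slab whose top surface is at z = 421 mm; four round legs, each 34 mm in diameter, run from the floor (z = 0) to the underside of the seat, each leg's axis is inset half a diameter from the nearest pair of seat edges (so the leg's bounding box is flush with the corner).

C is a spool: two coaxial disc flanges of radius 198 mm and thickness 16 mm, joined by a core cylinder of radius 51 mm and height 88 mm. The lower flange rests on z = 0 and the three cylinders share a vertical axis.

The stool is on the floor beside the table on its +y side. The spool is on top of the table.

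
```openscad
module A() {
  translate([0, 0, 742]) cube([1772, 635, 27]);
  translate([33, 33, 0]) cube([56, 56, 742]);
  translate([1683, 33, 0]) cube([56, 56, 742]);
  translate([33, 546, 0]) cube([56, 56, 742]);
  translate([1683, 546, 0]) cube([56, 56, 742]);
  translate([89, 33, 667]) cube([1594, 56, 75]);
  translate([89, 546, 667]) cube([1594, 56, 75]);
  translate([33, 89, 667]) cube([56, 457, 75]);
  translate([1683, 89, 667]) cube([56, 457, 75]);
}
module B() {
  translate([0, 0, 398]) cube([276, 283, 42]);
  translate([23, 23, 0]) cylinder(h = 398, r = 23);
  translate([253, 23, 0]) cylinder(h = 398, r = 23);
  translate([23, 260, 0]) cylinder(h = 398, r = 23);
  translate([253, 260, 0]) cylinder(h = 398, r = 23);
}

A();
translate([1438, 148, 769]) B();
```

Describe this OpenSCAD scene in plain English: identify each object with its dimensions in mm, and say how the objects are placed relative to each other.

A is a rectangular dining table. The top is 1772×635×27 mm with its upper surface at z = 769 mm. It stands on four 56×56 mm square legs, each inset 33 mm from the nearest pair of top edges, running from the floor to the underside of the top. Four apron rails, 56 mm thick and 75 mm tall, run between adjacent legs with their top edges flush with the underside of the top and their outer faces flush with the legs' outer faces.

B is a four-legged stool. The seat is 276×283 mm, 42 mm thick, top at z = 440 mm. It stands on four round legs, each 46 mm in diameter, from z = 0 to the seat underside, each leg's axis is inset half a diameter from the nearest pair of seat edges (so the leg's bounding box is flush with the corner).

The stool is on top of the table.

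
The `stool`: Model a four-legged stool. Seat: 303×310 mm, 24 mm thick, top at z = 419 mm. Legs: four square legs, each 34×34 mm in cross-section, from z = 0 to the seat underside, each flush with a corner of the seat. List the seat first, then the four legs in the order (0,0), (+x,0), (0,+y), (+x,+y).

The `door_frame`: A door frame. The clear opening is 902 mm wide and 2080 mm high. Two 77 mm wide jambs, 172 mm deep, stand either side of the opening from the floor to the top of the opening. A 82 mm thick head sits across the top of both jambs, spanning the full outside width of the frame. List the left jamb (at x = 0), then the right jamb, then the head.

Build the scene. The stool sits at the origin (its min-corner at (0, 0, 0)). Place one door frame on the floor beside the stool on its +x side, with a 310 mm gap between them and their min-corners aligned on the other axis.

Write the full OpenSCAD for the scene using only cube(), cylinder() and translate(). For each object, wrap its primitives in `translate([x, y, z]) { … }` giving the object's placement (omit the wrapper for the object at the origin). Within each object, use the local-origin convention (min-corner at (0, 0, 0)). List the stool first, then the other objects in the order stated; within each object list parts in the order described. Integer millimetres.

translate([0, 0, 395]) cube([303, 310, 24]);
cube([34, 34, 395]);
translate([269, 0, 0]) cube([34, 34, 395]);
translate([0, 276, 0]) cube([34, 34, 395]);
translate([269, 276, 0]) cube([34, 34, 395]);
translate([613, 0, 0]) {
  cube([77, 172, 2080]);
  translate([979, 0, 0]) cube([77, 172, 2080]);
  translate([0, 0, 2080]) cube([1056, 172, 82]);
}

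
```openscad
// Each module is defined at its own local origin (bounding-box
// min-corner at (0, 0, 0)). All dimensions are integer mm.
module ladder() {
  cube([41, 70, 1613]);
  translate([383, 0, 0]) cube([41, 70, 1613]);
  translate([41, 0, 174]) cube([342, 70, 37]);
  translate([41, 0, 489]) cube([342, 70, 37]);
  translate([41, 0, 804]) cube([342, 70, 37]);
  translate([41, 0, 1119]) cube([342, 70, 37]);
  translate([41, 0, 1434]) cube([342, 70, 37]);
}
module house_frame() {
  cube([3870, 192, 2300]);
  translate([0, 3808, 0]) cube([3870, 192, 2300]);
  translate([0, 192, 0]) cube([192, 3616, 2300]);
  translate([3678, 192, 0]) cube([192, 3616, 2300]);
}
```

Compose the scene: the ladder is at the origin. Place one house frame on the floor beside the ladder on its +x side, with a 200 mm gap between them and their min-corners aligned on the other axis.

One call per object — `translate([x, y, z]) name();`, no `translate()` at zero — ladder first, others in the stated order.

ladder();
translate([624, 0, 0]) house_frame();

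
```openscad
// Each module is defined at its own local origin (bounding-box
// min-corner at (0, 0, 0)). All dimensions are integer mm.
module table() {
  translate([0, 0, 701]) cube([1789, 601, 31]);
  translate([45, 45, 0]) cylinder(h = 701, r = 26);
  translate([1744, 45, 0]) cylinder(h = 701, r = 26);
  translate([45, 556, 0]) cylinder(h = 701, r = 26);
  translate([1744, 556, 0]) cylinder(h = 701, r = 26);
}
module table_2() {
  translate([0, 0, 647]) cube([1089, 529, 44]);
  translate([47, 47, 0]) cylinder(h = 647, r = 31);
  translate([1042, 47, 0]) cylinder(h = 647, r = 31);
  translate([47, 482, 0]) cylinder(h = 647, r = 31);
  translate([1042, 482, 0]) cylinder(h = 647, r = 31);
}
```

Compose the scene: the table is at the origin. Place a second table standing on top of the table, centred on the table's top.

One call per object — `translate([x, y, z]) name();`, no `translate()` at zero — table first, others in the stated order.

table();
translate([350, 36, 732]) table_2();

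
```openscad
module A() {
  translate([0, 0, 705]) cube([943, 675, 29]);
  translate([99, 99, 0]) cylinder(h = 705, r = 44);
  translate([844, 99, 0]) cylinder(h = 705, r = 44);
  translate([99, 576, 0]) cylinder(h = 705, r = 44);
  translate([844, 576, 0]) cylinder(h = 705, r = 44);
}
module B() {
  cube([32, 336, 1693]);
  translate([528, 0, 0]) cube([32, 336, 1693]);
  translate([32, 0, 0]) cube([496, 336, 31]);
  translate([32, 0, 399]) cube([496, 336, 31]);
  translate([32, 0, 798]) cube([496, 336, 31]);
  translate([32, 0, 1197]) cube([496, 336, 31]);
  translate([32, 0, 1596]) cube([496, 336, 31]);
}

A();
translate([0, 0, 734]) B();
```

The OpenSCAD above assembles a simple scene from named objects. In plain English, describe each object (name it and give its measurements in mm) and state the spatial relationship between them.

A is a table: top 943 mm (x) × 675 mm (y), 29 mm thick, upper face at z = 734 mm, on four round legs of 88 mm diameter, each leg's bounding box inset 55 mm from the nearest pair of top edges, running from z = 0 to the bottom of the top.

B is an open bookshelf. Two side panels, each 32 mm thick, 336 mm deep and 1693 mm tall, stand 560 mm apart (outside-to-outside). Between them sit 5 shelves, each 31 mm thick and 336 mm deep, spanning the full gap between the sides. The bottom shelf rests on the floor (its underside at z = 0) and the clear gap between one shelf's top and the next shelf's underside is 368 mm.

The bookshelf is on top of the table.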